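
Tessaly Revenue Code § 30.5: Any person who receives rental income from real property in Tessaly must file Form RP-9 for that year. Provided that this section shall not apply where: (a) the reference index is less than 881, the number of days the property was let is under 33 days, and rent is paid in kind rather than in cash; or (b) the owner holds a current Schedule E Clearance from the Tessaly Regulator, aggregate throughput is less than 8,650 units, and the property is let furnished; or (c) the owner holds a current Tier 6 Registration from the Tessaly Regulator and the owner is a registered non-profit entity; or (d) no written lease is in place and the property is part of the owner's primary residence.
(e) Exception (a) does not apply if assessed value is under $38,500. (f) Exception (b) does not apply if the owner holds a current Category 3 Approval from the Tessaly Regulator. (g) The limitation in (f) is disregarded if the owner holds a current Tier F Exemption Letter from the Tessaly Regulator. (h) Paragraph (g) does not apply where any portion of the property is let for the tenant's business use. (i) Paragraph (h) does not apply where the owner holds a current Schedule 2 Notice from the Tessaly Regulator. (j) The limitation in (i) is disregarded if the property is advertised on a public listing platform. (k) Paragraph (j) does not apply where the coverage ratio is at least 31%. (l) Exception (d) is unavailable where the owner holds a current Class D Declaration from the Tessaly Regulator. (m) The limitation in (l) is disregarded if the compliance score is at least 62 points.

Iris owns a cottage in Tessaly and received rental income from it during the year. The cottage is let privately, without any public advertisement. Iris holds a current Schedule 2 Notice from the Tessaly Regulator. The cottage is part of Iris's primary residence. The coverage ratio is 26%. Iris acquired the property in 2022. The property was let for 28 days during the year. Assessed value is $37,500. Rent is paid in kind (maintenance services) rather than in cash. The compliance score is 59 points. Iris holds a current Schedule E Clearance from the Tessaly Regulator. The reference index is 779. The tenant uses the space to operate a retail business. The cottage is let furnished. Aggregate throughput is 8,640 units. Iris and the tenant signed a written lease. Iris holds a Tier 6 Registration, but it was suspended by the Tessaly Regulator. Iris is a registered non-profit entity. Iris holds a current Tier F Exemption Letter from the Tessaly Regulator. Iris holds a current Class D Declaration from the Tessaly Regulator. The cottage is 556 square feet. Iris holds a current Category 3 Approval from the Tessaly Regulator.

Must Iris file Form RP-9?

Exception (a)'s conditions are all satisfied: the reference index is 779, less than the 881 limit; the number of days the property was let is 28 days, under the 33 days limit; rent is paid in kind. But: (e) applies — assessed value is $37,500, under the $38,500 limit. So (a) is unavailable.
Exception (b) is satisfied on its face — a current Schedule E Clearance is held; aggregate throughput is 8,640 units, less than the 8,650 units limit; the property is let furnished. Applying paragraphs (f)–(k): (f) would limit (b) — a current Category 3 Approval is held — but (g) sets (f) aside: (g) operates against (f): a current Tier F Exemption Letter is held. (h) is engaged (the space is let for business use), but yields to (i): (i) operates against (h): a current Schedule 2 Notice is held. (j), which would lift (i), is inapplicable — the property is let privately without advertisement. (b) remains available.
Exception (c) fails — there is no Tier 6 Registration in force.
Exception (d) requires that no written lease is in place; but a written lease is in place, so (d) is unavailable.

No — exception (b) applies; Iris is not required to file Form RP-9.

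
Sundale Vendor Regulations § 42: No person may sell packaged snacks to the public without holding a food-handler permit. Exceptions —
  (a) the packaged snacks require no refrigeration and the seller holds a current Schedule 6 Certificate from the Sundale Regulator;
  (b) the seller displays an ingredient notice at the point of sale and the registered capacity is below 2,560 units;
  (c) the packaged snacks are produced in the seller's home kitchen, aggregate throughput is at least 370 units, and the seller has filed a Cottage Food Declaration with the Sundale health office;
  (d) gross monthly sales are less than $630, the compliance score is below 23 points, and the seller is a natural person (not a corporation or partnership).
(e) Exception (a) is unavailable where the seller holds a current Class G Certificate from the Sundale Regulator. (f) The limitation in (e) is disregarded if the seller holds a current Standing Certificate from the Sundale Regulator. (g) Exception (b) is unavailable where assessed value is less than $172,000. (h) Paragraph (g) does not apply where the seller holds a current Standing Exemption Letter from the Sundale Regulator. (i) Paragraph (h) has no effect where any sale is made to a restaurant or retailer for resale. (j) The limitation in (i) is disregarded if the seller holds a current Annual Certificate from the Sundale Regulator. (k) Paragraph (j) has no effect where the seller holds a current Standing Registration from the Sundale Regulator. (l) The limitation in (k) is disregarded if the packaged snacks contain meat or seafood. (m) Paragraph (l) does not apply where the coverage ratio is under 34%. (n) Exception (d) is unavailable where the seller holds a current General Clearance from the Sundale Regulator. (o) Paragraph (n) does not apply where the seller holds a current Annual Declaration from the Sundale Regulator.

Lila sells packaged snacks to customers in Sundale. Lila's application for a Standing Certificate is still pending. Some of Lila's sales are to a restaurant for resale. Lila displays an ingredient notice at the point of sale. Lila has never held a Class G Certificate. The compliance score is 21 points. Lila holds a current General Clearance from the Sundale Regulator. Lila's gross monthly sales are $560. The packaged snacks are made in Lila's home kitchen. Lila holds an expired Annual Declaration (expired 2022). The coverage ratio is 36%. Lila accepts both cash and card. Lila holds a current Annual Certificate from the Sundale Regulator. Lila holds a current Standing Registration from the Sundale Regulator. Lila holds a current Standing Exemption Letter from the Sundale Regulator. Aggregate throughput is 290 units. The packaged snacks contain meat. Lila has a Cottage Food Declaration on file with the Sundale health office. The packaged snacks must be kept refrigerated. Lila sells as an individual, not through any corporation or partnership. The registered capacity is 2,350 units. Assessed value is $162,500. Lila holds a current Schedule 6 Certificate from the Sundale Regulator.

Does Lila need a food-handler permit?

Exception (a) requires that the packaged snacks require no refrigeration; but the packaged snacks require refrigeration, so (a) is unavailable.
Exception (b) is satisfied on its face — an ingredient notice is displayed; the registered capacity is 2,350 units, below the 2,560 units limit. Considering the limiting provisions: (g) would limit (b) — assessed value is $162,500, less than the $172,000 limit — but (h) sets (g) aside: (h) operates — a current Standing Exemption Letter is held. (i) would limit (h) — some sales are to a restaurant for resale — but (j) sets (i) aside: (j) is engaged — a current Annual Certificate is held. (k) would limit (j) — a current Standing Registration is held — but (l) sets (k) aside: (l) is engaged — the packaged snacks contain meat. (m) is not engaged (the coverage ratio is 36%, not under 34%), so (l) stands. (b) remains available.
Exception (c) fails — aggregate throughput is 290 units, short of 370 units.
Exception (d)'s conditions are all satisfied: gross monthly sales are $560, less than the $630 limit; the compliance score is 21 points, below the 23 points limit; the seller is a natural person. But applying paragraphs (n)–(o): (n) applies — a current General Clearance is held. (o) is not triggered (the Annual Declaration is not current), so (n) stands. Exception (d) does not apply.

No — exception (b) applies; Lila is not required to hold a food-handler permit.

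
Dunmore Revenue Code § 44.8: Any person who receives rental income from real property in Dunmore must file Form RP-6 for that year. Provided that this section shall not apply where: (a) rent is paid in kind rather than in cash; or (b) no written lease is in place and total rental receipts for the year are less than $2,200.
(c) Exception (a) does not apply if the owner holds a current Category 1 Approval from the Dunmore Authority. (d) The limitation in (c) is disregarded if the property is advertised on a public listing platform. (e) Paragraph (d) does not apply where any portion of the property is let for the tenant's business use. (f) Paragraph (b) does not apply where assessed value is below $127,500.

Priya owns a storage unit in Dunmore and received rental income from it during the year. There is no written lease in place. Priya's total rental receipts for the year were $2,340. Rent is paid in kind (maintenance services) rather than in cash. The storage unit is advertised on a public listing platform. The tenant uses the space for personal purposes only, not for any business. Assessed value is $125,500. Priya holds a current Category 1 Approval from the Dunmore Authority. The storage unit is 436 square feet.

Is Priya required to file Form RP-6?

All of (a)'s requirements are met (rent is paid in kind). Under paragraphs (c)–(e): (c) is triggered (a current Category 1 Approval is held), but is itself disapplied by (d): (d) operates against (c): the property is publicly advertised. (e), which would lift (d), is inapplicable — the space is used for personal purposes only. (a) remains available.
Exception (b) does not apply: total rental receipts for the year are $2,340, not less than $2,200.

No — exception (a) applies; Priya is not required to file Form RP-6.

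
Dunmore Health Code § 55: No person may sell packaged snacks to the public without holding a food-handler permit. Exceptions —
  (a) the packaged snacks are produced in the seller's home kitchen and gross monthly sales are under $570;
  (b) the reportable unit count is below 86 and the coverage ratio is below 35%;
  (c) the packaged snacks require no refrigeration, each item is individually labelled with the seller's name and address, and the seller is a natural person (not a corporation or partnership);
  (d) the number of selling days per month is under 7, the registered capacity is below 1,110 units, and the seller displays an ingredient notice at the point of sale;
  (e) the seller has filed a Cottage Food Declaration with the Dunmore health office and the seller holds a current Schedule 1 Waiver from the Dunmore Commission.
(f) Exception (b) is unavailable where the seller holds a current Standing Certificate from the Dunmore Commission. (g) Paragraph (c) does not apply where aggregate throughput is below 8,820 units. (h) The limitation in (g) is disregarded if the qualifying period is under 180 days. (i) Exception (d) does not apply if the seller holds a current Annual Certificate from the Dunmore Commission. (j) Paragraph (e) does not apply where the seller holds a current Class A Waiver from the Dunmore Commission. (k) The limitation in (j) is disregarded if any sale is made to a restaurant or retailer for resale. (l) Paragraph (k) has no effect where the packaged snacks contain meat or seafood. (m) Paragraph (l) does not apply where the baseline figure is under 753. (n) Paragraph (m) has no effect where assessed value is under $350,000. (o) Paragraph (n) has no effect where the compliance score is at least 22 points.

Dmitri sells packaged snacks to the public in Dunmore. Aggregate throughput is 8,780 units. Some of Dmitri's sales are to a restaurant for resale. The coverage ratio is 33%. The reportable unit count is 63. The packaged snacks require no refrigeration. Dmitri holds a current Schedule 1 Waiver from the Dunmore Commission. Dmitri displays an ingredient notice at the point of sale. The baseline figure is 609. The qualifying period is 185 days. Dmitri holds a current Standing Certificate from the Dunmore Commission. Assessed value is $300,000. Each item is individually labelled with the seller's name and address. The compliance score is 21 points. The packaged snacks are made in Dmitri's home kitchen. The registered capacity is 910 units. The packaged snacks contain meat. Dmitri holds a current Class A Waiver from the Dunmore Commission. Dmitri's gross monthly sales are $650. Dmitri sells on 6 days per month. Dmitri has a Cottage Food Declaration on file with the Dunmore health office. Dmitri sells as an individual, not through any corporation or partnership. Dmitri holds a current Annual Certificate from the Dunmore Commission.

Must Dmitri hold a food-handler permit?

Yes — Dmitri must hold a food-handler permit.

Exception (a) does not apply: gross monthly sales are $650, not under $570.
Exception (b): the reportable unit count is 63, below the 86 limit; the coverage ratio is 33%, below the 35% limit — every condition holds. Turning to paragraph (f): (f) applies — a current Standing Certificate is held. Exception (b) does not apply.
Exception (c) is satisfied on its face — the packaged snacks are shelf-stable; items are individually labelled; the seller is a natural person. But: (g) is triggered — aggregate throughput is 8,780 units, below the 8,820 units limit. (h), which would lift (g), is not engaged — the qualifying period is 185 days, not under 180 days. So (c) is unavailable.
Exception (d)'s conditions are all satisfied: the number of selling days per month is 6, under the 7 limit; the registered capacity is 910 units, below the 1,110 units limit; an ingredient notice is displayed. But applying paragraph (i): (i) operates against (d): a current Annual Certificate is held. (d) is therefore removed.
All of (e)'s requirements are met (a Cottage Food Declaration is on file; a current Schedule 1 Waiver is held). Turning to paragraphs (j)–(o): (j) operates against (e): a current Class A Waiver is held. (k) is engaged (some sales are to a restaurant for resale), but yields to (l): (l) operates against (k): the packaged snacks contain meat. (m) would limit (l) — the baseline figure is 609, under the 753 limit — but (n) sets (m) aside: (n) operates — assessed value is $300,000, under the $350,000 limit. (o), which would lift (n), is not engaged — the compliance score is 21 points, short of 22 points. Exception (e) does not apply.
No exception applies. The general rule governs.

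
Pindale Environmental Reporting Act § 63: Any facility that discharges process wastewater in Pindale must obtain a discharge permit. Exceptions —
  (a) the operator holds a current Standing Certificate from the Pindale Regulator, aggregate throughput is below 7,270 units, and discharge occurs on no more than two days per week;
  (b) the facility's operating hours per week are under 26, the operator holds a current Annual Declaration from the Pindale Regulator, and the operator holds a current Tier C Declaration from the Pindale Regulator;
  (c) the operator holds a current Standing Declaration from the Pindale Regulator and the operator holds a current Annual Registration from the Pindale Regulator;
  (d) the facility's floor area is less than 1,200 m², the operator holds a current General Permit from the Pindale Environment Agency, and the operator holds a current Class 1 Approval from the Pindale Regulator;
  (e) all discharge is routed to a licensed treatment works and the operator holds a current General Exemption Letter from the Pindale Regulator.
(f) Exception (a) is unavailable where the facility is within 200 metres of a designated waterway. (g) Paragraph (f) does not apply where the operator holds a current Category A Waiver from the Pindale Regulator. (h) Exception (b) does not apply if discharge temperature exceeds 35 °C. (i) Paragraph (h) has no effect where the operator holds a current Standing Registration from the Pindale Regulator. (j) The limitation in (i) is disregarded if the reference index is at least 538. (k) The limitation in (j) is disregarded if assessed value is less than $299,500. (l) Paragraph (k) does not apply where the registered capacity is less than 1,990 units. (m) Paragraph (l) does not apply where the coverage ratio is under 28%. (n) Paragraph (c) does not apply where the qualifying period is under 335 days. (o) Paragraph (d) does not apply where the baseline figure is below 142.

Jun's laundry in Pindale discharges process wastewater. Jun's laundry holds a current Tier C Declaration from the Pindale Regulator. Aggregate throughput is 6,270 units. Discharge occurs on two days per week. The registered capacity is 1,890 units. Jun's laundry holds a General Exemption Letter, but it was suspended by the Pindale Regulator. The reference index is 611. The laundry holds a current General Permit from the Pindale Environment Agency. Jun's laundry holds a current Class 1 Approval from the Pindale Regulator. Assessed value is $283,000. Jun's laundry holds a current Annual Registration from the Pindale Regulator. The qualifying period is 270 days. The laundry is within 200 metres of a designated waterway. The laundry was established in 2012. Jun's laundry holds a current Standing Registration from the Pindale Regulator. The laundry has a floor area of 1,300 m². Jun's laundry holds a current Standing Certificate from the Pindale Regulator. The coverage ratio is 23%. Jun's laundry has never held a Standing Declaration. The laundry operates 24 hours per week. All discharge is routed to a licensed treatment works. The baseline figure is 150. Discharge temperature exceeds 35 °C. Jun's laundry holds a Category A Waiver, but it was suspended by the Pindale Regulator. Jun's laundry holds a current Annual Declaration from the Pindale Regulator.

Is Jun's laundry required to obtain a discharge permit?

No — exception (b) applies; Jun's laundry is not required to obtain a discharge permit.

Exception (a)'s conditions are all satisfied: a current Standing Certificate is held; aggregate throughput is 6,270 units, below the 7,270 units limit; discharge occurs on no more than two days per week. But: (f) operates against (a): the laundry is within 200 m of a designated waterway. (g) does not operate here (the Category A Waiver is not current), so (f) stands. (a) is therefore removed.
All of (b)'s requirements are met (the facility's operating hours per week are 24, under the 26 limit; a current Annual Declaration is held; a current Tier C Declaration is held). Applying paragraphs (h)–(m): (h) is triggered (discharge temperature exceeds 35 °C), but yields to (i): (i) operates against (h): a current Standing Registration is held. (j) would limit (i) — the reference index is 611, meeting the 538 threshold — but (k) sets (j) aside: (k) is triggered — assessed value is $283,000, less than the $299,500 limit. (l) would limit (k) — the registered capacity is 1,890 units, less than the 1,990 units limit — but (m) sets (l) aside: (m) operates against (l): the coverage ratio is 23%, under the 28% limit. (b) remains available.
Exception (c) fails — the Standing Declaration is not current.
Exception (d) requires that the facility's floor area is less than 1,200 m²; but the facility's floor area is 1,300 m², not less than 1,200 m², so (d) is unavailable.
Exception (e) fails — there is no General Exemption Letter in force.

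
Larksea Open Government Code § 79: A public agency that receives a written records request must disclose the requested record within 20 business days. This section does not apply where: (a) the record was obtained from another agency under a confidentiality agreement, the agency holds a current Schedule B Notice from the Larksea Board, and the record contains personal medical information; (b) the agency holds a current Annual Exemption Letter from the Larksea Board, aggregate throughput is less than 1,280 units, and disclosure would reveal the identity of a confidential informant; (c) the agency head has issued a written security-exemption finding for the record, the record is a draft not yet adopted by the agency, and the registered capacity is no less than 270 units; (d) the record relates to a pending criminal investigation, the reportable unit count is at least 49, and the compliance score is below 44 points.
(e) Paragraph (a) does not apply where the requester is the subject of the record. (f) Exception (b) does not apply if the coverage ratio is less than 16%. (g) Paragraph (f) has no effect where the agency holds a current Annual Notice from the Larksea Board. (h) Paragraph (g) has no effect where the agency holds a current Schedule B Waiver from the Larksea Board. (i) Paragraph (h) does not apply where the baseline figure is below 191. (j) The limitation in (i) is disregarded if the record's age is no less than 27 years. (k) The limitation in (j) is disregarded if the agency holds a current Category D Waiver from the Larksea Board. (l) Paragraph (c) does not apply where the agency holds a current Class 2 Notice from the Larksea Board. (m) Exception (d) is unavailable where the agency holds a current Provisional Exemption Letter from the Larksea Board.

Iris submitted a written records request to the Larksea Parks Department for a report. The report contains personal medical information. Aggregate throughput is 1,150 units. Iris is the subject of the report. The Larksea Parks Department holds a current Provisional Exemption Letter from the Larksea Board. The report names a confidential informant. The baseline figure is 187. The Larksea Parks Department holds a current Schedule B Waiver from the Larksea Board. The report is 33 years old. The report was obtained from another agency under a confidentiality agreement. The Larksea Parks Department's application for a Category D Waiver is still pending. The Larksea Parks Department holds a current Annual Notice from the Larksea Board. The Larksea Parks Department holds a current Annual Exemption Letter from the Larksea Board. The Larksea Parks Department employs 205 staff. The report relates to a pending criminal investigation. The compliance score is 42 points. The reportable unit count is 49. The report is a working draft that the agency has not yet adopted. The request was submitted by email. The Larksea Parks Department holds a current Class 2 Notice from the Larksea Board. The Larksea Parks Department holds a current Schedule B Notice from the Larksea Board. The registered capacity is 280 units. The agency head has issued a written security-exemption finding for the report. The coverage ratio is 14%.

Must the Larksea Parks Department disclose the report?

All of (a)'s requirements are met (the report was obtained under a confidentiality agreement; a current Schedule B Notice is held; the report contains personal medical information). However, paragraph (e) must be considered: (e) is triggered — Iris is the subject of the report. Exception (a) does not apply.
Exception (b) is satisfied on its face — a current Annual Exemption Letter is held; aggregate throughput is 1,150 units, less than the 1,280 units limit; the report names a confidential informant. However, paragraphs (f)–(k) must be considered: (f) operates against (b): the coverage ratio is 14%, less than the 16% limit. (g) would limit (f) — a current Annual Notice is held — but (h) sets (g) aside: (h) is engaged — a current Schedule B Waiver is held. (i) operates (the baseline figure is 187, below the 191 limit), but is set aside by (j): (j) is engaged — the record's age is 33 years, meeting the 27 years threshold. (k) is not triggered (no current Category D Waiver is held), so (j) stands. Exception (b) does not apply.
Exception (c): a written security-exemption finding has been issued; the report is an unadopted draft; the registered capacity is 280 units, meeting the 270 units threshold — every condition holds. But applying paragraph (l): (l) is triggered — a current Class 2 Notice is held. Exception (c) does not apply.
Exception (d)'s conditions are all satisfied: the report relates to a pending investigation; the reportable unit count is 49, meeting the 49 threshold; the compliance score is 42 points, below the 44 points limit. However, paragraph (m) must be considered: (m) operates against (d): a current Provisional Exemption Letter is held. Exception (d) does not apply.
No exception is made out. the Larksea Parks Department falls within the general rule.

Yes — the Larksea Parks Department must disclose the report.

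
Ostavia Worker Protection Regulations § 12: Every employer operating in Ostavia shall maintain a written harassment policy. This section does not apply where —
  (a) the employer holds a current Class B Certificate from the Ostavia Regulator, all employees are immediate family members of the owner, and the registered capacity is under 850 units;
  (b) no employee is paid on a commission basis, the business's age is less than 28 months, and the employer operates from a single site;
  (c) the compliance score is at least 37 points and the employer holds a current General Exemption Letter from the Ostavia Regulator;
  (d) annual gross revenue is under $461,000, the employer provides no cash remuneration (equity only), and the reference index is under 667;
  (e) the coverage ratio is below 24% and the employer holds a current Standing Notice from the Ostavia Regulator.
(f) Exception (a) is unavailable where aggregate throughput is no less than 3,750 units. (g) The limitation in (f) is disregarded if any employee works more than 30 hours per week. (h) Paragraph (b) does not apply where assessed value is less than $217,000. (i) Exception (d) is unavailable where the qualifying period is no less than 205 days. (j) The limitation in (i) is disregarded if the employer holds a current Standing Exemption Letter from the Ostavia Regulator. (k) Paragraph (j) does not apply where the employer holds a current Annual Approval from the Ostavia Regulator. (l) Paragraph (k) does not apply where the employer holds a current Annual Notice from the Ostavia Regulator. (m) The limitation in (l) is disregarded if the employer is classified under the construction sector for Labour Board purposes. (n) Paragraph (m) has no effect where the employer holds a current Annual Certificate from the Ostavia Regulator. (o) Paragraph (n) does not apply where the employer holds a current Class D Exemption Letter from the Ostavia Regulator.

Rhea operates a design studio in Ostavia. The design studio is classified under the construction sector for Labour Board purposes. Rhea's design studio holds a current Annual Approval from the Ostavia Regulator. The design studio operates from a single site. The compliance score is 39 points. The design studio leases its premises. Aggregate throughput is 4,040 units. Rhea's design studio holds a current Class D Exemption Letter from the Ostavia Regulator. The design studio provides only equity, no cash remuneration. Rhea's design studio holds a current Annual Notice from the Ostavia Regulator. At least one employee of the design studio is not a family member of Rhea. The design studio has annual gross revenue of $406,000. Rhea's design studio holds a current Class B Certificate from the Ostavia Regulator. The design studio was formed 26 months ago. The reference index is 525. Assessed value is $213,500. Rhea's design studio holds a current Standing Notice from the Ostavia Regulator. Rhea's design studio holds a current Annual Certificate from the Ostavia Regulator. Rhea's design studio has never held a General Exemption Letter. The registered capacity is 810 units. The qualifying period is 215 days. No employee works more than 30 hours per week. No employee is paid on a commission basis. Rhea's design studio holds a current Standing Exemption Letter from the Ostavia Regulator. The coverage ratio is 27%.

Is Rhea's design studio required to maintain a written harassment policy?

Exception (a) fails — at least one employee is not a family member.
All of (b)'s requirements are met (no employee is paid on commission; the business's age is 26 months, less than the 28 months limit; the employer operates from a single site). However, paragraph (h) must be considered: (h) applies — assessed value is $213,500, less than the $217,000 limit. So (b) is unavailable.
Exception (c) does not apply: the General Exemption Letter is not current.
All of (d)'s requirements are met (annual gross revenue is $406,000, under the $461,000 limit; remuneration is equity-only; the reference index is 525, under the 667 limit). Turning to paragraphs (i)–(o): (i) operates against (d): the qualifying period is 215 days, meeting the 205 days threshold. (j) applies (a current Standing Exemption Letter is held), but is itself disapplied by (k): (k) operates against (j): a current Annual Approval is held. (l) would limit (k) — a current Annual Notice is held — but (m) sets (l) aside: (m) is triggered — the design studio is classified under the construction sector. (n) is triggered (a current Annual Certificate is held), but is overridden by (o): (o) operates against (n): a current Class D Exemption Letter is held. Exception (d) does not apply.
Exception (e) requires that the coverage ratio is below 24%; but the coverage ratio is 27%, not below 24%, so (e) is unavailable.
No exception applies. The general rule governs.

Yes — Rhea's design studio must maintain a written harassment policy.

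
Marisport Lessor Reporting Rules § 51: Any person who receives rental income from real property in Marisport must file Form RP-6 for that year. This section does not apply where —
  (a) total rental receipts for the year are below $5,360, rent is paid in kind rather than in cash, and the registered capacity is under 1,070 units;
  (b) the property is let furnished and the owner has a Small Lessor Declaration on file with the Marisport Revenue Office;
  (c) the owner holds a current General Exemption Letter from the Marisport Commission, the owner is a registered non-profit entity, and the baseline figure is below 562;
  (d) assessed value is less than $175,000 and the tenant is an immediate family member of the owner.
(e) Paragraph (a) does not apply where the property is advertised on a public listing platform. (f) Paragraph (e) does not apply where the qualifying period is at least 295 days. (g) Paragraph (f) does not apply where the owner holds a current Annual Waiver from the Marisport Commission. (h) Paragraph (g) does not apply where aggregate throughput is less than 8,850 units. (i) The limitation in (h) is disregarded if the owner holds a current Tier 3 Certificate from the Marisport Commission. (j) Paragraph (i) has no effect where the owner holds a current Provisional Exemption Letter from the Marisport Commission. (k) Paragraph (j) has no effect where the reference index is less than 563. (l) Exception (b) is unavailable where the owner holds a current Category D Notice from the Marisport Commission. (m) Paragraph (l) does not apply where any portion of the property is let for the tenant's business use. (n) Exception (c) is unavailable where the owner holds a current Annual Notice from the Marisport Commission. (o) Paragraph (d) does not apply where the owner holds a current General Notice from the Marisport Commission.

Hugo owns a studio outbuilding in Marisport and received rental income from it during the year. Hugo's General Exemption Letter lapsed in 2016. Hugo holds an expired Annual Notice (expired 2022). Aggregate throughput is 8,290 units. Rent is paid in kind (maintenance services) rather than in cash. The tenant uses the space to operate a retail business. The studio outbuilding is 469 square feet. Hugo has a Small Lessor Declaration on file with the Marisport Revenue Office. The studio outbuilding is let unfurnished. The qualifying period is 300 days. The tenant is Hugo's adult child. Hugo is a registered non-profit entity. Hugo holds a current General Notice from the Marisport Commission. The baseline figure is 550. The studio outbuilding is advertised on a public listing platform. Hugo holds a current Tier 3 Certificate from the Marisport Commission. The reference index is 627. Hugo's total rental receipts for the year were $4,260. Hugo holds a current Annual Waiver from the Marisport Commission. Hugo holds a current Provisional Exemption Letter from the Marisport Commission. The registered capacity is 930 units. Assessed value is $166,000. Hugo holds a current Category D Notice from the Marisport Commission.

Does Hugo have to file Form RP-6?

No — exception (a) applies; Hugo is not required to file Form RP-6.

All of (a)'s requirements are met (total rental receipts for the year are $4,260, below the $5,360 limit; rent is paid in kind; the registered capacity is 930 units, under the 1,070 units limit). Considering the limiting provisions: (e) is triggered (the property is publicly advertised), but is set aside by (f): (f) operates against (e): the qualifying period is 300 days, meeting the 295 days threshold. (g) applies (a current Annual Waiver is held), but is overridden by (h): (h) operates against (g): aggregate throughput is 8,290 units, less than the 8,850 units limit. (i) would limit (h) — a current Tier 3 Certificate is held — but (j) sets (i) aside: (j) operates against (i): a current Provisional Exemption Letter is held. (k), which would lift (j), is not engaged — the reference index is 627, not less than 563. Exception (a) stands.
Exception (b) does not apply: the property is let unfurnished.
Exception (c) does not apply: the General Exemption Letter is not current.
All of (d)'s requirements are met (assessed value is $166,000, less than the $175,000 limit; the tenant is an immediate family member). Turning to paragraph (o): (o) operates — a current General Notice is held. (d) is therefore removed.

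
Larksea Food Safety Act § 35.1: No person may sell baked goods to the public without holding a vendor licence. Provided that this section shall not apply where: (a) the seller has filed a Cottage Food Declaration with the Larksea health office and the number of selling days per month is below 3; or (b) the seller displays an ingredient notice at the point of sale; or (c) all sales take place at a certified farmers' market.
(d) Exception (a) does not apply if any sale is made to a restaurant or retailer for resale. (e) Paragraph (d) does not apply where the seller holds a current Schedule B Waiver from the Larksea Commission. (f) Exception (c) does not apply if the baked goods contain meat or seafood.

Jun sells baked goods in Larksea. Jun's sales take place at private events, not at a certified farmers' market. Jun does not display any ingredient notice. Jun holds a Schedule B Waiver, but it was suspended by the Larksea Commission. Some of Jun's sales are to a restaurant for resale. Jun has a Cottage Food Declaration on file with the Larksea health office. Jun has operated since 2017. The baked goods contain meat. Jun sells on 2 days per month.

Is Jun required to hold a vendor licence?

Yes — Jun must hold a vendor licence.

Exception (a) is satisfied on its face — a Cottage Food Declaration is on file; the number of selling days per month is 2, below the 3 limit. But applying paragraphs (d)–(e): (d) operates against (a): some sales are to a restaurant for resale. (e), which would lift (d), is not engaged — no current Schedule B Waiver is held. Exception (a) does not apply.
Exception (b) fails — no ingredient notice is displayed.
Exception (c) fails — sales are at private events, not a certified farmers' market.
None of the exceptions is available; § 35.1 applies in full.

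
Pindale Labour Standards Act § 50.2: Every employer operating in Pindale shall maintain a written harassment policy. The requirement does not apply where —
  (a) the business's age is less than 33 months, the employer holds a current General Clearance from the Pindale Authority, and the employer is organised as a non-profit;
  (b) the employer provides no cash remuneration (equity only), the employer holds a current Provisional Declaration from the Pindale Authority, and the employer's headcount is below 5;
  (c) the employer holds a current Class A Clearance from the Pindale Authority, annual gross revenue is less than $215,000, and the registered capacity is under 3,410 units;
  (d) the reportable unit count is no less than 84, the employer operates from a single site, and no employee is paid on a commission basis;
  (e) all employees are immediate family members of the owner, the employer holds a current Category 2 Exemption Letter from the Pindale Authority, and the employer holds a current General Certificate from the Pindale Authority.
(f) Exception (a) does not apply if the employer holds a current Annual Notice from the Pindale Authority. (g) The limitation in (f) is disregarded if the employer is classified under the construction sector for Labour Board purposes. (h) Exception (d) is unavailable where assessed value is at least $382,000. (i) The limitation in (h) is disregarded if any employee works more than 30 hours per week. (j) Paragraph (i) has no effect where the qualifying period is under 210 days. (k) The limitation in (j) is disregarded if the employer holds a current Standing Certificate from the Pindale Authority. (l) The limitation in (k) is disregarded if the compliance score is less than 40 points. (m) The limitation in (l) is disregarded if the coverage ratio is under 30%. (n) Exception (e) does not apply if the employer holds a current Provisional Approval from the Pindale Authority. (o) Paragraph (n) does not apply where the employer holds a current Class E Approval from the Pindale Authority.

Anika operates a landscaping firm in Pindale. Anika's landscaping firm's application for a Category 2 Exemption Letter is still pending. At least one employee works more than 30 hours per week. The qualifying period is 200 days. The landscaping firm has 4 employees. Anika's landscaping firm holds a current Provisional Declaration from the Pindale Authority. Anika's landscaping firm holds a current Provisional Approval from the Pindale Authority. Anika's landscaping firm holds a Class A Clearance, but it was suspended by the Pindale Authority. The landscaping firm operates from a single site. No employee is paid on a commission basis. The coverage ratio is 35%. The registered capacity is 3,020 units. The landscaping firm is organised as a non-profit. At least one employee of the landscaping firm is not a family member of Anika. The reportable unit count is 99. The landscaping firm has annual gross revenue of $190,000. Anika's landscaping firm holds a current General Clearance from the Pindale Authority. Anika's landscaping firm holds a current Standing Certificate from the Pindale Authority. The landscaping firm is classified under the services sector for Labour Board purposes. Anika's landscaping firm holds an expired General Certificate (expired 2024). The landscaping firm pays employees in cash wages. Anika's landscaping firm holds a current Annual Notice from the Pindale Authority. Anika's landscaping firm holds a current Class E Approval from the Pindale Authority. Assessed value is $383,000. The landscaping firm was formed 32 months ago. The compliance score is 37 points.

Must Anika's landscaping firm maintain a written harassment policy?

Exception (a) is satisfied on its face — the business's age is 32 months, less than the 33 months limit; a current General Clearance is held; the employer is a non-profit. Turning to paragraphs (f)–(g): (f) operates against (a): a current Annual Notice is held. (g), which would lift (f), is inapplicable — the landscaping firm is classified under the services sector. So (a) is unavailable.
Exception (b) fails — employees are paid cash wages.
Exception (c) does not apply: there is no Class A Clearance in force.
Exception (d) is satisfied on its face — the reportable unit count is 99, meeting the 84 threshold; the employer operates from a single site; no employee is paid on commission. Turning to paragraphs (h)–(m): (h) operates against (d): assessed value is $383,000, meeting the $382,000 threshold. (i) would limit (h) — at least one employee exceeds 30 hours/week — but (j) sets (i) aside: (j) is triggered — the qualifying period is 200 days, under the 210 days limit. (k) is engaged (a current Standing Certificate is held), but is set aside by (l): (l) operates — the compliance score is 37 points, less than the 40 points limit. (m) is not triggered (the coverage ratio is 35%, not under 30%), so (l) stands. So (d) is unavailable.
Exception (e) requires that all employees are immediate family members of the owner; but at least one employee is not a family member, so (e) is unavailable.
No exception is made out. Anika's landscaping firm falls within the general rule.

Yes — Anika's landscaping firm must maintain a written harassment policy.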